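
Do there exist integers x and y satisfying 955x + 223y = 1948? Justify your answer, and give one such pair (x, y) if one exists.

955 and 223 are coprime, so 955x + 223y ranges over all of ℤ.
Dividing repeatedly: 955 = 4·223 + 63, 223 = 3·63 + 34, 63 = 1·34 + 29, 34 = 1·29 + 5, 29 = 5·5 + 4, 5 = 1·4 + 1, 4 = 4·1 + 0.
Working back up the chain: 1 = 5 − 1·4 = 5 − (29 − 5·5) = −29 + 6·5 = −29 + 6·(34 − 1·29) = 6·34 − 7·29 = 6·34 − 7·(63 − 1·34) = −7·63 + 13·34 = −7·63 + 13·(223 − 3·63) = 13·223 − 46·63 = 13·223 − 46·(955 − 4·223) = −46·955 + 197·223. So 955·(-46) + 223·197 = 1.
Scaling by 1948 gives the particular solution (x, y) = (-89608, 383756).
The general solution is x = -89608 + 223k, y = 383756 − 955k; taking k = 402 gives the smaller pair x = 38, y = -154.
Check: 955·38 + 223·(-154) = 36290 − 34342 = 1948. ✓

x = 38, y = -154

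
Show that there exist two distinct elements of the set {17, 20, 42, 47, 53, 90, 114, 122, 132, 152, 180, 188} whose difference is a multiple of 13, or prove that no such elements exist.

No, no such pair exists.

Residues mod 13: 17↦4, 20↦7, 42↦3, 47↦8, 53↦1, 90↦12, 114↦10, 122↦5, 132↦2, 152↦9, 180↦11, 188↦6.
These 12 residues are pairwise different, hence no difference of two elements is divisible by 13.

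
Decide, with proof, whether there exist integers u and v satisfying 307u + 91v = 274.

u = 83, v = -277

307 and 91 are coprime, so 307u + 91v ranges over all of ℤ.
Run the Euclidean algorithm on 307 and 91: 307 = 3·91 + 34, 91 = 2·34 + 23, 34 = 1·23 + 11, 23 = 2·11 + 1, 11 = 11·1 + 0.
Unwinding: 1 = 23 − 2·11 = 23 − 2·(34 − 1·23) = −2·34 + 3·23 = −2·34 + 3·(91 − 2·34) = 3·91 − 8·34 = 3·91 − 8·(307 − 3·91) = −8·307 + 27·91, i.e. 307·(-8) + 91·27 = 1.
Multiplying through by 274: u = (-8)·274 = -2192, v = 27·274 = 7398 is a solution.
Shifting by a multiple of (91, −307) keeps it a solution: u = -2192 + 25·91 = 83, v = 7398 − 25·307 = -277.
Indeed 307·83 + 91·(-277) = 25481 − 25207 = 274.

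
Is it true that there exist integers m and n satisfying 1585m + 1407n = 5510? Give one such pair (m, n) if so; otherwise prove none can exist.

Since gcd(1585, 1407) = 1, every integer is an integer combination of 1585 and 1407.
Run the Euclidean algorithm on 1585 and 1407: 1585 = 1·1407 + 178, 1407 = 7·178 + 161, 178 = 1·161 + 17, 161 = 9·17 + 8, 17 = 2·8 + 1, 8 = 8·1 + 0.
Unwinding: 1 = 17 − 2·8 = 17 − 2·(161 − 9·17) = −2·161 + 19·17 = −2·161 + 19·(178 − 1·161) = 19·178 − 21·161 = 19·178 − 21·(1407 − 7·178) = −21·1407 + 166·178 = −21·1407 + 166·(1585 − 1·1407) = 166·1585 − 187·1407, i.e. 1585·166 + 1407·(-187) = 1.
Times 5510: 1585·914660 + 1407·(-1030370) = 5510, so (914660, -1030370) solves it.
Shifting by a multiple of (1407, −1585) keeps it a solution: m = 914660 − 650·1407 = 110, n = -1030370 + 650·1585 = -120.
Indeed 1585·110 + 1407·(-120) = 174350 − 168840 = 5510.

m = 110, n = -120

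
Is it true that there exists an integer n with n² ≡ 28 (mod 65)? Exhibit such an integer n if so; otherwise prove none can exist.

There is no such integer.

Reduce modulo 5, which divides 65: we would need n² ≡ 3 (mod 5).
Computing n² mod 5 for n = 0, 1, …, 2 (enough, by the symmetry n ↦ 5 − n) gives 0, 1, 4.
The set of squares mod 5 is therefore {0, 1, 4}, which does not contain 3.
Hence no integer n has n² ≡ 28 (mod 65).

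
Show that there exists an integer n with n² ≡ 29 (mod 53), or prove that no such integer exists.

n = 20 works: 20² = 400, and 400 − 29 = 371 = 7·53.

n = 20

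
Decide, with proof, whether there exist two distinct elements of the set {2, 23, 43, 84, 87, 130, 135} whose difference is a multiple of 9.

Residues mod 9: 2↦2, 23↦5, 43↦7, 84↦3, 87↦6, 130↦4, 135↦0.
These 7 residues are pairwise different, hence no difference of two elements is divisible by 9.

There is no such pair.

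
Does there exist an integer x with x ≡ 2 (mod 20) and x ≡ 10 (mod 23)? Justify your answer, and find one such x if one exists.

gcd(20, 23) = 1, so the Chinese Remainder Theorem guarantees exactly one residue class mod 460 satisfying both.
Write x = 2 + 20t and require 2 + 20t ≡ 10 (mod 23), i.e. 20t ≡ 8 (mod 23).
Invert 20 mod 23 by the Euclidean algorithm: 23 = 1·20 + 3, 20 = 6·3 + 2, 3 = 1·2 + 1, 2 = 2·1 + 0; back-substituting, 1 = 3 − 1·2 = 3 − (20 − 6·3) = −20 + 7·3 = −20 + 7·(23 − 1·20) = 7·23 − 8·20. Hence 20·(-8) ≡ 1, so 20⁻¹ ≡ -8 ≡ 15 (mod 23).
Therefore t ≡ 15·8 = 120 ≡ 5 (mod 23).
Taking t = 5 gives x = 2 + 20·5 = 102.
Verify: 102 = 5·20 + 2 and 102 = 4·23 + 10. ✓

x = 102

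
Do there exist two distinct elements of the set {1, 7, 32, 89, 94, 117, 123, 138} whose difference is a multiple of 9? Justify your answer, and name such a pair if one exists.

Two integers differ by a multiple of 9 exactly when they have the same residue mod 9. The residues are 1↦1, 7↦7, 32↦5, 89↦8, 94↦4, 117↦0, 123↦6, 138↦3.
No residue repeats among the 8 elements, so no pair has difference ≡ 0 (mod 9).

No such pair exists.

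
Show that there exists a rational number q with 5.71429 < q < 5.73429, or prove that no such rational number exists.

q = 63/11

Look for a denominator N such that an integer falls strictly between N·5.71429 and N·5.73429. N = 11 works: 11·5.71429 = 62.85719 < 63 < 63.07719 = 11·5.73429.
Dividing back, 5.71429 < 63/11 < 5.73429, and 63/11 is rational.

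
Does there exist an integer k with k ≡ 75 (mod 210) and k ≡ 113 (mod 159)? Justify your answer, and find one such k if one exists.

Both moduli are multiples of 3 = gcd(210, 159), so any solution would satisfy k ≡ 75 and k ≡ 113 modulo 3 simultaneously.
These are incompatible: 75 − 113 = -38 is not divisible by 3.
So no integer satisfies both congruences.

No such integer exists.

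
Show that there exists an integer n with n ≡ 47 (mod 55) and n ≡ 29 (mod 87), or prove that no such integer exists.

n = 377

gcd(55, 87) = 1, so the Chinese Remainder Theorem guarantees exactly one residue class mod 4785 satisfying both.
Any solution of the first congruence is n = 47 + 55t; substituting into the second, 55t ≡ 29 − 47 ≡ 69 (mod 87).
Since 55·19 = 1045 = 12·87 + 1, the inverse of 55 mod 87 is 19.
Multiplying by 19: t ≡ 19·69 = 1311 ≡ 6 (mod 87).
Taking t = 6 gives n = 47 + 55·6 = 377.
Verify: 377 = 6·55 + 47 and 377 = 4·87 + 29. ✓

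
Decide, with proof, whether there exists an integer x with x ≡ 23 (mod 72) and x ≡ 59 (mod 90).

x = 239

The moduli are not coprime: gcd(72, 90) = 18. Compatibility requires 18 ∣ (59 − 23) = 36, which holds, so solutions exist.
List candidates x ≡ 23 (mod 72): 23, 95, 167, 239. Modulo 90 these are 23, 5, 77, 59; 239 gives 59 as required.
Check: 239 mod 72 = 23, 239 mod 90 = 59. ✓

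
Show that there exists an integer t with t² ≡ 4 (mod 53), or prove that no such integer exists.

t = 51

Take t = 51. Then 51² = 2601 = 49·53 + 4, so 51² ≡ 4 (mod 53).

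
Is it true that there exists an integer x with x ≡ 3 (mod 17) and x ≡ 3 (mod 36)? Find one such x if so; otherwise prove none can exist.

x = 3

gcd(17, 36) = 1, so the Chinese Remainder Theorem guarantees exactly one residue class mod 612 satisfying both.
Write x = 3 + 17t and require 3 + 17t ≡ 3 (mod 36), i.e. 17t ≡ 0 (mod 36).
t = 0 satisfies this.
With t = 0: x = 3 + 17·0 = 3.
Indeed 3 ≡ 3 (mod 17) and 3 ≡ 3 (mod 36).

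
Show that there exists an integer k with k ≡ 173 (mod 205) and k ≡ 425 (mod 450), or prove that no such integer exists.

No, no such integer exists.

Reduce both congruences modulo 5, which divides 205 and 450: they say k ≡ 173 (mod 5) and k ≡ 425 (mod 5).
These are incompatible: 173 − 425 = -252 is not divisible by 5.
So no integer satisfies both congruences.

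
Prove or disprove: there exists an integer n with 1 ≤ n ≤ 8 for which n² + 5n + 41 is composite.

n = 5

At n = 5: 5² + 5·5 + 41 = 91 = 7·13, which is composite.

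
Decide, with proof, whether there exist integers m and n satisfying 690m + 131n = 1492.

m = 110, n = -568

Since gcd(690, 131) = 1, every integer is an integer combination of 690 and 131.
Euclidean algorithm: 690 = 5·131 + 35, 131 = 3·35 + 26, 35 = 1·26 + 9, 26 = 2·9 + 8, 9 = 1·8 + 1, 8 = 8·1 + 0.
Working back up the chain: 1 = 9 − 1·8 = 9 − (26 − 2·9) = −26 + 3·9 = −26 + 3·(35 − 1·26) = 3·35 − 4·26 = 3·35 − 4·(131 − 3·35) = −4·131 + 15·35 = −4·131 + 15·(690 − 5·131) = 15·690 − 79·131. So 690·15 + 131·(-79) = 1.
Scaling by 1492 gives the particular solution (m, n) = (22380, -117868).
The general solution is m = 22380 + 131k, n = -117868 − 690k; taking k = -170 gives the smaller pair m = 110, n = -568.
Check: 690·110 + 131·(-568) = 75900 − 74408 = 1492. ✓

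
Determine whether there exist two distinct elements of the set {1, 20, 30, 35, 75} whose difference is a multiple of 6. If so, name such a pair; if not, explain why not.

No such pair exists.

Reduce each element modulo 6: 1↦1, 20↦2, 30↦0, 35↦5, 75↦3.
These 5 residues are pairwise different, hence no difference of two elements is divisible by 6.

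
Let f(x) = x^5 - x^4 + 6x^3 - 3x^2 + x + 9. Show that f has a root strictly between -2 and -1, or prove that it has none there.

f(-2) = -101 and f(-1) = -3, both negative, so a sign-change argument is unavailable; we show f keeps this sign on the whole interval.
Shift to the endpoint -1: with x = -1 − u (0 < u < 1), one computes f(-1 − u) = -u^5 - 6u^4 - 20u^3 - 37u^2 - 34u - 3.
All 6 nonzero coefficients of this polynomial in u are negative; hence for u > 0 the value is a sum of negative terms (the constant -3 among them).
Therefore f(x) < 0 throughout (-2, -1), and f has no zero there.

No such root exists.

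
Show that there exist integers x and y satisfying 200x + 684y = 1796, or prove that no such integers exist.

gcd(200, 684) = 4, and 4 divides 1796, so integer solutions exist.
Dividing through by 4 reduces the equation to 50x + 171y = 449.
Euclidean algorithm: 171 = 3·50 + 21, 50 = 2·21 + 8, 21 = 2·8 + 5, 8 = 1·5 + 3, 5 = 1·3 + 2, 3 = 1·2 + 1, 2 = 2·1 + 0.
Working back up the chain: 1 = 3 − 1·2 = 3 − (5 − 1·3) = −5 + 2·3 = −5 + 2·(8 − 1·5) = 2·8 − 3·5 = 2·8 − 3·(21 − 2·8) = −3·21 + 8·8 = −3·21 + 8·(50 − 2·21) = 8·50 − 19·21 = 8·50 − 19·(171 − 3·50) = −19·171 + 65·50. So 50·65 + 171·(-19) = 1.
Scaling by 449 gives the particular solution (x, y) = (29185, -8531).
Shifting by a multiple of (171, −50) keeps it a solution: x = 29185 − 170·171 = 115, y = -8531 + 170·50 = -31.
Check: 200·115 + 684·(-31) = 23000 − 21204 = 1796. ✓

x = 115, y = -31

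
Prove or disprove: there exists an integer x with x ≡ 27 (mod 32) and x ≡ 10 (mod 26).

There is no such integer.

Reduce both congruences modulo 2, which divides 32 and 26: they say x ≡ 27 (mod 2) and x ≡ 10 (mod 2).
However 27 ≡ 1 and 10 ≡ 0 (mod 2), and 1 ≠ 0.
Therefore no such x exists.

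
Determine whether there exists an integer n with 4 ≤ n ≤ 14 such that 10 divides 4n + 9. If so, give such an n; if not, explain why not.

At n = 4, 4·4 + 9 = 25 ≡ 5 (mod 10), and each step in n adds 4, giving residues 5, 9, 3, 7, 1, 5, 9, 3, 7, 1, 5 for n = 4, 5, …, 14.
The residue 0 does not occur, so no n in [4, 14] makes 4n + 9 a multiple of 10.

No, no such integer n in that range exists.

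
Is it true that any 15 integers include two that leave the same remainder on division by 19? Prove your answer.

Try 15 consecutive integers, 10, 11, …, 24. Their remainders mod 19 are 10, 11, 12, 13, 14, 15, 16, 17, 18, 0, 1, 2, 3, 4, 5 — pairwise different, as any 15 ≤ 19 consecutive integers have distinct residues.
So no two of them leave the same remainder on division by 19; the claim fails for this set.

No; for instance {10, 11, 12, 13, 14, 15, 16, 17, 18, 19, 20, 21, 22, 23, 24} is a counterexample.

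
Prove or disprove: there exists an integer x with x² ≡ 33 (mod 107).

x = 51

x = 51 works: 51² = 2601, and 2601 − 33 = 2568 = 24·107.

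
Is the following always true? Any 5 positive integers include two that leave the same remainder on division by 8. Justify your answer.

No; for instance {8, 9, 10, 11, 12} is a counterexample.

Try 5 consecutive integers, 8, 9, …, 12. Their remainders mod 8 are 0, 1, 2, 3, 4 — pairwise different, as any 5 ≤ 8 consecutive integers have distinct residues.
So no two of them leave the same remainder on division by 8; the claim fails for this set.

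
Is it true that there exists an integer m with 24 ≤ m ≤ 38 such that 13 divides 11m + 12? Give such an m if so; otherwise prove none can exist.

For m = 24, 25, …, 31 the values 276, 287, 298, 309, 320, 331, 342, 353 are not multiples of 13. At m = 32 we get 11·32 + 12 = 364, and 364 = 13·28.

m = 32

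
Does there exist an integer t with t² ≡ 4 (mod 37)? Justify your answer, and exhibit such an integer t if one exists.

t = 2

Take t = 2. Then 2² = 4, and since 0 ≤ 4 < 37 this is already reduced: 2² ≡ 4 (mod 37).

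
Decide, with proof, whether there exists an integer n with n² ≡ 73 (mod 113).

113 is prime, so by Euler's criterion 73 is a square mod 113 iff 73^((113−1)/2) = 73^56 ≡ 1 (mod 113).
Repeated squaring mod 113: 73^2 = 5329 ≡ 18; 73^4 ≡ 18² = 324 ≡ 98; 73^8 ≡ 98² = 9604 ≡ 112; 73^16 ≡ 112² = 12544 ≡ 1; 73^32 ≡ 1² = 1 ≡ 1.
Since 56 = 32 + 16 + 8, 73^56 ≡ 1 · 1 · 112; multiplying out mod 113: 1·1 = 1 ≡ 1, then 1·112 = 112 ≡ 112. Thus 73^56 ≡ 112 ≡ −1 (mod 113).
The value −1 means 73 is a non-residue modulo 113, so n² ≡ 73 (mod 113) is impossible.

No such integer exists.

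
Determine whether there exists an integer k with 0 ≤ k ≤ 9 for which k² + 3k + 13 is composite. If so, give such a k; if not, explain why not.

k = 9

At k = 9: 9² + 3·9 + 13 = 121 = 11·11, which is composite.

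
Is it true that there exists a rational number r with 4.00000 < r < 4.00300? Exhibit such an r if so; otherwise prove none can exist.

Scale by 334: the interval becomes (1336.00000, 1337.00200), which contains the integer 1337.
So r = 1337/334 works: it is a ratio of integers, and dividing 334·4.00000 < 1337 < 334·4.00300 through by 334 gives 4.00000 < 1337/334 < 4.00300.

r = 1337/334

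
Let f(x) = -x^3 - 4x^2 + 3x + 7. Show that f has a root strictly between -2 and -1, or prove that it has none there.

Yes, f has a root in the interval.

f(-2) = -7 and f(-1) = 1, which have opposite signs.
Since f is a polynomial it is continuous on [-2, -1].
By the Intermediate Value Theorem, f takes the value 0 somewhere in the open interval.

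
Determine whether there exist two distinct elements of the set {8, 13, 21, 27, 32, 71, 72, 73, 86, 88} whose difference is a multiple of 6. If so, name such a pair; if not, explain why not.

8 mod 6 = 2 and 32 mod 6 = 2, so 32 − 8 = 24 = 4·6.

The pair (8, 32) works.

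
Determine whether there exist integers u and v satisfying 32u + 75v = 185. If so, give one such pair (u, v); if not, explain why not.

u = 55, v = -21

Since gcd(32, 75) = 1, every integer is an integer combination of 32 and 75.
Euclidean algorithm: 75 = 2·32 + 11, 32 = 2·11 + 10, 11 = 1·10 + 1, 10 = 10·1 + 0.
Back-substituting, 1 = 11 − 1·10 = 11 − (32 − 2·11) = −32 + 3·11 = −32 + 3·(75 − 2·32) = 3·75 − 7·32; that is, 32·(-7) + 75·3 = 1.
Multiplying through by 185: u = (-7)·185 = -1295, v = 3·185 = 555 is a solution.
Shifting by a multiple of (75, −32) keeps it a solution: u = -1295 + 18·75 = 55, v = 555 − 18·32 = -21.
Check: 32·55 + 75·(-21) = 1760 − 1575 = 185. ✓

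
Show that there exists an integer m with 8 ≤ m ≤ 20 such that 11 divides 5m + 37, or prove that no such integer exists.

m = 8 works, since 5·8 + 37 = 77 = 7·11.

m = 8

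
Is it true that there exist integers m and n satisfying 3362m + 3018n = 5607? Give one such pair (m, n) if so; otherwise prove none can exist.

No, no such integers exist.

gcd(3362, 3018) = 2, so every integer of the form 3362m + 3018n is a multiple of 2.
But 5607 = 2·2803 + 1, so 2 ∤ 5607.
So the equation is unsolvable over ℤ.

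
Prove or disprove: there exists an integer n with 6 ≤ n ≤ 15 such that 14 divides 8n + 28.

At n = 6 the value 76 is not a multiple of 14. n = 7 works, since 8·7 + 28 = 84 = 6·14.

n = 7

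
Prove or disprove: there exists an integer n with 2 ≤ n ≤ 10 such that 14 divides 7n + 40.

For n = 2, 3, …, 10 the values of 7n + 40 modulo 14 are 12, 5, 12, 5, 12, 5, 12, 5, 12 respectively.
Since 0 is absent from this list, 14 ∤ 7n + 40 for every n with 2 ≤ n ≤ 10.

No, no such integer n in that range exists.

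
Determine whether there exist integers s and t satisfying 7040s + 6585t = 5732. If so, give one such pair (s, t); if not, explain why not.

gcd(7040, 6585) = 5, so every integer of the form 7040s + 6585t is a multiple of 5.
However 5732 leaves remainder 2 on division by 5.
Hence no integers s, t satisfy the equation.

No such integers exist.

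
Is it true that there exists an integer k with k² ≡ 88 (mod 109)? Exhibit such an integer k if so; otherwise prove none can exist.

k = 52 works: 52² = 2704, and 2704 − 88 = 2616 = 24·109.

k = 52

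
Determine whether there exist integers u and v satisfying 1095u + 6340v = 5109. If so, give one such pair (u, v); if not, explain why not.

Both 1095 and 6340 are divisible by gcd(1095, 6340) = 5, hence so is any combination 1095u + 6340v.
However 5109 leaves remainder 4 on division by 5.
Therefore 1095u + 6340v = 5109 has no solution in integers.

No, no such integers exist.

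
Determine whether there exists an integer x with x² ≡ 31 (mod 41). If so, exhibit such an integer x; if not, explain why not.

x = 21

x = 21 works: 21² = 441, and 441 − 31 = 410 = 10·41.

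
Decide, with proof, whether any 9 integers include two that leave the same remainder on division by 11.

Try 9 consecutive integers, 41, 42, …, 49. Their remainders mod 11 are 8, 9, 10, 0, 1, 2, 3, 4, 5 — pairwise different, as any 9 ≤ 11 consecutive integers have distinct residues.
Hence this collection has no pair with equal remainders mod 11, disproving the claim.

No; for instance {41, 42, 43, 44, 45, 46, 47, 48, 49} is a counterexample.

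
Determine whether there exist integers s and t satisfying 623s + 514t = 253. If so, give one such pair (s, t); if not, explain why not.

s = 389, t = -471

Since gcd(623, 514) = 1, every integer is an integer combination of 623 and 514.
Run the Euclidean algorithm on 623 and 514: 623 = 1·514 + 109, 514 = 4·109 + 78, 109 = 1·78 + 31, 78 = 2·31 + 16, 31 = 1·16 + 15, 16 = 1·15 + 1, 15 = 15·1 + 0.
Back-substituting, 1 = 16 − 1·15 = 16 − (31 − 1·16) = −31 + 2·16 = −31 + 2·(78 − 2·31) = 2·78 − 5·31 = 2·78 − 5·(109 − 1·78) = −5·109 + 7·78 = −5·109 + 7·(514 − 4·109) = 7·514 − 33·109 = 7·514 − 33·(623 − 1·514) = −33·623 + 40·514; that is, 623·(-33) + 514·40 = 1.
Scaling by 253 gives the particular solution (s, t) = (-8349, 10120).
Shifting by a multiple of (514, −623) keeps it a solution: s = -8349 + 17·514 = 389, t = 10120 − 17·623 = -471.
Indeed 623·389 + 514·(-471) = 242347 − 242094 = 253.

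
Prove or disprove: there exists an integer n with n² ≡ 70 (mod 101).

n = 75 works: 75² = 5625, and 5625 − 70 = 5555 = 55·101.

n = 75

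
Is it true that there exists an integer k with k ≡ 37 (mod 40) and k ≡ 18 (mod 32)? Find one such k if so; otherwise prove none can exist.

There is no such integer.

Both moduli are multiples of 8 = gcd(40, 32), so any solution would satisfy k ≡ 37 and k ≡ 18 modulo 8 simultaneously.
These are incompatible: 37 − 18 = 19 is not divisible by 8.
So no integer satisfies both congruences.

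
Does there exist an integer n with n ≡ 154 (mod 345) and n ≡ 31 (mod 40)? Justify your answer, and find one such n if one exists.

Both moduli are multiples of 5 = gcd(345, 40), so any solution would satisfy n ≡ 154 and n ≡ 31 modulo 5 simultaneously.
However 154 ≡ 4 and 31 ≡ 1 (mod 5), and 4 ≠ 1.
So no integer satisfies both congruences.

No such integer exists.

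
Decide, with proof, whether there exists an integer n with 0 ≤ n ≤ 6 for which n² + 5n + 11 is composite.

At n = 6: 6² + 5·6 + 11 = 77 = 7·11, which is composite.

n = 6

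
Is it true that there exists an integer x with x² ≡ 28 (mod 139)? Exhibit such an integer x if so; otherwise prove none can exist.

x = 58

Take x = 58. Then 58² = 3364 = 24·139 + 28, so 58² ≡ 28 (mod 139).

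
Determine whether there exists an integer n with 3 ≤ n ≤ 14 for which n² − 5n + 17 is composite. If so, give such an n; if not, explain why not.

At n = 13: 13² − 5·13 + 17 = 121 = 11·11, which is composite.

n = 13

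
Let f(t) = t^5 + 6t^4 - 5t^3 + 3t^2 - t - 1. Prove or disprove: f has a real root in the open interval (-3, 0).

f(-3) = 407 and f(0) = -1, which have opposite signs.
As a polynomial, f is continuous on every closed interval.
By the Intermediate Value Theorem f must vanish at some point of (-3, 0).

Yes, f has a root in the interval.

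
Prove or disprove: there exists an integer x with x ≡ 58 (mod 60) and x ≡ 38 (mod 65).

x = 298

gcd(60, 65) = 5. A simultaneous solution exists iff 58 ≡ 38 (mod 5); here 58 mod 5 = 3 = 38 mod 5, so it does.
List candidates x ≡ 58 (mod 60): 58, 118, 178, 238, 298. Modulo 65 these are 58, 53, 48, 43, 38; 298 gives 38 as required.
Verify: 298 = 4·60 + 58 and 298 = 4·65 + 38. ✓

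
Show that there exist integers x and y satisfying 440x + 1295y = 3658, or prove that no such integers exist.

There are no such integers.

Any value of 440x + 1295y is a multiple of gcd(440, 1295) = 5.
However 3658 leaves remainder 3 on division by 5.
Hence no integers x, y satisfy the equation.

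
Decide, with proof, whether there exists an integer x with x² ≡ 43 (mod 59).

Apply Euler's criterion with the prime 59: 43 is a quadratic residue iff 43^29 ≡ 1 (mod 59), and a non-residue iff it is ≡ −1.
Repeated squaring mod 59: 43^2 = 1849 ≡ 20; 43^4 ≡ 20² = 400 ≡ 46; 43^8 ≡ 46² = 2116 ≡ 51; 43^16 ≡ 51² = 2601 ≡ 5.
Since 29 = 16 + 8 + 4 + 1, 43^29 ≡ 5 · 51 · 46 · 43; multiplying out mod 59: 5·51 = 255 ≡ 19, then 19·46 = 874 ≡ 48, then 48·43 = 2064 ≡ 58. Thus 43^29 ≡ 58 ≡ −1 (mod 59).
By Euler's criterion 43 is a quadratic non-residue mod 59: no x satisfies x² ≡ 43 (mod 59).

There is no such integer.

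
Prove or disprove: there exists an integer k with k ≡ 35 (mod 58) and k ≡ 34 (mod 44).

gcd(58, 44) = 2. If k ≡ 35 (mod 58) and k ≡ 34 (mod 44), then k ≡ 35 (mod 2) and k ≡ 34 (mod 2).
But 35 mod 2 = 1 while 34 mod 2 = 0, a contradiction.
So no integer satisfies both congruences.

There is no such integer.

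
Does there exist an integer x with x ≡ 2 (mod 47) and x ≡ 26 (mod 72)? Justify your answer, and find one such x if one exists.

x = 2258

Since 47 and 72 share no common factor, CRT says the pair of congruences has a solution (unique mod 3384).
Write x = 2 + 47t and require 2 + 47t ≡ 26 (mod 72), i.e. 47t ≡ 24 (mod 72).
To invert 47 modulo 72: 72 = 1·47 + 25, 47 = 1·25 + 22, 25 = 1·22 + 3, 22 = 7·3 + 1, 3 = 3·1 + 0, and unwinding, 1 = 22 − 7·3 = 22 − 7·(25 − 1·22) = −7·25 + 8·22 = −7·25 + 8·(47 − 1·25) = 8·47 − 15·25 = 8·47 − 15·(72 − 1·47) = −15·72 + 23·47. Thus 47⁻¹ ≡ 23 (mod 72).
Multiplying by 23: t ≡ 23·24 = 552 ≡ 48 (mod 72).
Taking t = 48 gives x = 2 + 47·48 = 2258.
Indeed 2258 ≡ 2 (mod 47) and 2258 ≡ 26 (mod 72).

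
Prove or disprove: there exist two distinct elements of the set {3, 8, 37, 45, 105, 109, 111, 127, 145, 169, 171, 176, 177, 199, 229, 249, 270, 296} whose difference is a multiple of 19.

Two integers differ by a multiple of 19 exactly when they have the same residue mod 19. The residues are 3↦3, 8↦8, 37↦18, 45↦7, 105↦10, 109↦14, 111↦16, 127↦13, 145↦12, 169↦17, 171↦0, 176↦5, 177↦6, 199↦9, 229↦1, 249↦2, 270↦4, 296↦11.
No residue repeats among the 18 elements, so no pair has difference ≡ 0 (mod 19).

There is no such pair.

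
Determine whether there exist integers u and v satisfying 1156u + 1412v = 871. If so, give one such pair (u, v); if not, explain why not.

No, no such integers exist.

gcd(1156, 1412) = 4, so every integer of the form 1156u + 1412v is a multiple of 4.
But 871 is not a multiple of 4 (it leaves remainder 3).
So the equation is unsolvable over ℤ.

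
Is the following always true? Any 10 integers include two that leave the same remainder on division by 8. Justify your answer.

True.

Each integer lies in one of the 8 residue classes modulo 8.
With 10 integers and only 8 classes, the pigeonhole principle forces two of them, say a and b, into the same class.
So a and b have equal remainders mod 8, which is exactly what was to be shown.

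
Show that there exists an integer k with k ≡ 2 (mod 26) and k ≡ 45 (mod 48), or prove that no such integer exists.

Reduce both congruences modulo 2, which divides 26 and 48: they say k ≡ 2 (mod 2) and k ≡ 45 (mod 2).
However 2 ≡ 0 and 45 ≡ 1 (mod 2), and 0 ≠ 1.
Therefore no such k exists.

There is no such integer.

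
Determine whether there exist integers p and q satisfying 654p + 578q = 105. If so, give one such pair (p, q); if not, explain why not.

No such integers exist.

Any value of 654p + 578q is a multiple of gcd(654, 578) = 2.
However 105 leaves remainder 1 on division by 2.
Therefore 654p + 578q = 105 has no solution in integers.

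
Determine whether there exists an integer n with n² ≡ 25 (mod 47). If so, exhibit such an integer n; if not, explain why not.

n = 42 works: 42² = 1764, and 1764 − 25 = 1739 = 37·47.

n = 42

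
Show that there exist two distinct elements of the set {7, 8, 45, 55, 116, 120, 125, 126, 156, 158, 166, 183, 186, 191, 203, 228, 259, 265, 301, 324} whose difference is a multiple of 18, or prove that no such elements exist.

Yes: 7 and 259.

Both 7 and 259 leave remainder 7 on division by 18; their difference 252 = 14·18 is a multiple of 18.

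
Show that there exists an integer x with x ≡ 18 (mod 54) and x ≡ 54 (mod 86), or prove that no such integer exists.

Here gcd(54, 86) = 2, and both 18 and 54 leave remainder 0 mod 2, so the system is consistent.
Write x = 18 + 54t. Then 54t ≡ 54 − 18 ≡ 36 (mod 86); dividing through by 2 gives 27t ≡ 18 (mod 43).
Note 27·8 = 216 ≡ 1 (mod 43) (as 216 − 1 = 5·43), so 27⁻¹ ≡ 8.
Multiplying by 8: t ≡ 8·18 = 144 ≡ 15 (mod 43).
Then x = 18 + 54·15 = 828.
Verify: 828 = 15·54 + 18 and 828 = 9·86 + 54. ✓

x = 828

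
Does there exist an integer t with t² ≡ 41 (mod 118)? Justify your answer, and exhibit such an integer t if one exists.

Take t = 69. Then 69² = 4761 = 40·118 + 41, so 69² ≡ 41 (mod 118).

t = 69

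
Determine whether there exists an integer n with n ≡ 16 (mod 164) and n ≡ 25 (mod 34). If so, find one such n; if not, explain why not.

There is no such integer.

Reduce both congruences modulo 2, which divides 164 and 34: they say n ≡ 16 (mod 2) and n ≡ 25 (mod 2).
These are incompatible: 16 − 25 = -9 is not divisible by 2.
So no integer satisfies both congruences.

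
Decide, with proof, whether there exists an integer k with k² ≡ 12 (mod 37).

k = 7

k = 7 works: 7² = 49, and 49 − 12 = 37 = 1·37.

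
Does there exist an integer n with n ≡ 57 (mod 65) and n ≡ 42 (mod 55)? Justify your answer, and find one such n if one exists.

gcd(65, 55) = 5. A simultaneous solution exists iff 57 ≡ 42 (mod 5); here 57 mod 5 = 2 = 42 mod 5, so it does.
The integers ≡ 57 (mod 65) are 57, 122, 187, 252, 317, …; their remainders mod 55 are 2, 12, 22, 32, 42, so n = 317 is the first that is ≡ 42 (mod 55).
Indeed 317 ≡ 57 (mod 65) and 317 ≡ 42 (mod 55).

n = 317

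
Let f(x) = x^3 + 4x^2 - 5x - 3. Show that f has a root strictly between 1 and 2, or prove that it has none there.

Yes, f has a root in the interval.

f(1) = -3 and f(2) = 11, which have opposite signs.
f is continuous everywhere (it is a polynomial), in particular on [1, 2].
By the Intermediate Value Theorem f must vanish at some point of (1, 2).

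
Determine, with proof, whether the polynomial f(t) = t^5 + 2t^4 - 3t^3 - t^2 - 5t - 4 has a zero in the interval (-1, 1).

f(-1) = 4 and f(1) = -10, which have opposite signs.
f is continuous everywhere (it is a polynomial), in particular on [-1, 1].
By the Intermediate Value Theorem, f takes the value 0 somewhere in the open interval.

Yes, f has a root in the interval.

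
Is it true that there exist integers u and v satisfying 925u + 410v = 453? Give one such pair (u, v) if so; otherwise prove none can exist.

Any value of 925u + 410v is a multiple of gcd(925, 410) = 5.
However 453 leaves remainder 3 on division by 5.
So the equation is unsolvable over ℤ.

There are no such integers.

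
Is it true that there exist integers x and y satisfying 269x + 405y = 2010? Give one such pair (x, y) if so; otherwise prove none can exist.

x = 15, y = -5

269 and 405 are coprime, so 269x + 405y ranges over all of ℤ.
Euclidean algorithm: 405 = 1·269 + 136, 269 = 1·136 + 133, 136 = 1·133 + 3, 133 = 44·3 + 1, 3 = 3·1 + 0.
Working back up the chain: 1 = 133 − 44·3 = 133 − 44·(136 − 1·133) = −44·136 + 45·133 = −44·136 + 45·(269 − 1·136) = 45·269 − 89·136 = 45·269 − 89·(405 − 1·269) = −89·405 + 134·269. So 269·134 + 405·(-89) = 1.
Times 2010: 269·269340 + 405·(-178890) = 2010, so (269340, -178890) solves it.
Subtracting 665·405 from x and adding 665·269 to y gives the tidier solution (15, -5).
Indeed 269·15 + 405·(-5) = 4035 − 2025 = 2010.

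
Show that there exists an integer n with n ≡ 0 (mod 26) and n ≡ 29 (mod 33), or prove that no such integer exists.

The moduli 26 and 33 are coprime, so by the Chinese Remainder Theorem a unique solution modulo 858 exists.
Any solution of the first congruence is n = 0 + 26t; substituting into the second, 26t ≡ 29 − 0 ≡ 29 (mod 33).
Since 26·14 = 364 = 11·33 + 1, the inverse of 26 mod 33 is 14.
Therefore t ≡ 14·29 = 406 ≡ 10 (mod 33).
With t = 10: n = 0 + 26·10 = 260.
Indeed 260 ≡ 0 (mod 26) and 260 ≡ 29 (mod 33).

n = 260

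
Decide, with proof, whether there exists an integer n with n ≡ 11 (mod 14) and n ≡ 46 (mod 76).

There is no such integer.

Reduce both congruences modulo 2, which divides 14 and 76: they say n ≡ 11 (mod 2) and n ≡ 46 (mod 2).
But 11 mod 2 = 1 while 46 mod 2 = 0, a contradiction.
So no integer satisfies both congruences.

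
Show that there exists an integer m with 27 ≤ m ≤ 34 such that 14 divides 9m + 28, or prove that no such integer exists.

m = 28

At m = 27 the value 271 is not a multiple of 14. m = 28 works, since 9·28 + 28 = 280 = 20·14.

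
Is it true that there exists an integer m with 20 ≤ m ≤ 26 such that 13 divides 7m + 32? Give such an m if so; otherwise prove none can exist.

At m = 20, 7·20 + 32 = 172 ≡ 3 (mod 13), and each step in m adds 7, giving residues 3, 10, 4, 11, 5, 12, 6 for m = 20, 21, …, 26.
The residue 0 does not occur, so no m in [20, 26] makes 7m + 32 a multiple of 13.

No such integer m in that range exists.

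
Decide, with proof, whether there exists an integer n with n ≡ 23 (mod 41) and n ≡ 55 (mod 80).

The moduli 41 and 80 are coprime, so by the Chinese Remainder Theorem a unique solution modulo 3280 exists.
Write n = 23 + 41t and require 23 + 41t ≡ 55 (mod 80), i.e. 41t ≡ 32 (mod 80).
To invert 41 modulo 80: 80 = 1·41 + 39, 41 = 1·39 + 2, 39 = 19·2 + 1, 2 = 2·1 + 0, and unwinding, 1 = 39 − 19·2 = 39 − 19·(41 − 1·39) = −19·41 + 20·39 = −19·41 + 20·(80 − 1·41) = 20·80 − 39·41. Thus 41⁻¹ ≡ -39 ≡ 41 (mod 80).
Multiplying by 41: t ≡ 41·32 = 1312 ≡ 32 (mod 80).
With t = 32: n = 23 + 41·32 = 1335.
Verify: 1335 = 32·41 + 23 and 1335 = 16·80 + 55. ✓

n = 1335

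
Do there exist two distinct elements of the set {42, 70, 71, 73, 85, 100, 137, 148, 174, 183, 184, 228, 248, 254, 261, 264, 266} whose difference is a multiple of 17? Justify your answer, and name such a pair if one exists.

There is no such pair.

Residues mod 17: 42↦8, 70↦2, 71↦3, 73↦5, 85↦0, 100↦15, 137↦1, 148↦12, 174↦4, 183↦13, 184↦14, 228↦7, 248↦10, 254↦16, 261↦6, 264↦9, 266↦11.
No residue repeats among the 17 elements, so no pair has difference ≡ 0 (mod 17).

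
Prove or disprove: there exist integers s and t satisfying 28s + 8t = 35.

No such integers exist.

gcd(28, 8) = 4, so every integer of the form 28s + 8t is a multiple of 4.
But 35 = 4·8 + 3, so 4 ∤ 35.
Hence no integers s, t satisfy the equation.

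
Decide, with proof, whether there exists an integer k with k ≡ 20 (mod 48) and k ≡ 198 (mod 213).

gcd(48, 213) = 3. If k ≡ 20 (mod 48) and k ≡ 198 (mod 213), then k ≡ 20 (mod 3) and k ≡ 198 (mod 3).
But 20 mod 3 = 2 while 198 mod 3 = 0, a contradiction.
Hence the system has no solution.

There is no such integer.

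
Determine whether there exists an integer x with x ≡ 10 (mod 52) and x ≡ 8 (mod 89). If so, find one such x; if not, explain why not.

gcd(52, 89) = 1, so the Chinese Remainder Theorem guarantees exactly one residue class mod 4628 satisfying both.
Write x = 10 + 52t and require 10 + 52t ≡ 8 (mod 89), i.e. 52t ≡ 87 (mod 89).
Invert 52 mod 89 by the Euclidean algorithm: 89 = 1·52 + 37, 52 = 1·37 + 15, 37 = 2·15 + 7, 15 = 2·7 + 1, 7 = 7·1 + 0; back-substituting, 1 = 15 − 2·7 = 15 − 2·(37 − 2·15) = −2·37 + 5·15 = −2·37 + 5·(52 − 1·37) = 5·52 − 7·37 = 5·52 − 7·(89 − 1·52) = −7·89 + 12·52. Hence 52·12 ≡ 1, so 52⁻¹ ≡ 12 (mod 89).
Therefore t ≡ 12·87 = 1044 ≡ 65 (mod 89).
With t = 65: x = 10 + 52·65 = 3390.
Verify: 3390 = 65·52 + 10 and 3390 = 38·89 + 8. ✓

x = 3390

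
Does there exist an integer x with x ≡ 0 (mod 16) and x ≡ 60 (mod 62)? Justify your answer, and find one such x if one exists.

x = 432

gcd(16, 62) = 2. A simultaneous solution exists iff 0 ≡ 60 (mod 2); here 0 mod 2 = 0 = 60 mod 2, so it does.
Write x = 0 + 16t. Then 16t ≡ 60 − 0 ≡ 60 (mod 62); dividing through by 2 gives 8t ≡ 30 (mod 31).
Since 8·4 = 32 = 1·31 + 1, the inverse of 8 mod 31 is 4.
Multiplying by 4: t ≡ 4·30 = 120 ≡ 27 (mod 31).
Then x = 0 + 16·27 = 432.
Check: 432 mod 16 = 0, 432 mod 62 = 60. ✓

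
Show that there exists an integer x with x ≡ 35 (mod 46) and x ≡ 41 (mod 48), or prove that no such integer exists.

Here gcd(46, 48) = 2, and both 35 and 41 leave remainder 1 mod 2, so the system is consistent.
Put x = 35 + 46t, so we need 46t ≡ 6 (mod 48), equivalently (divide by 2) 23t ≡ 3 (mod 24).
To invert 23 modulo 24: 24 = 1·23 + 1, 23 = 23·1 + 0, and unwinding, 1 = 24 − 1·23. Thus 23⁻¹ ≡ -1 ≡ 23 (mod 24).
Multiplying by 23: t ≡ 23·3 = 69 ≡ 21 (mod 24).
Then x = 35 + 46·21 = 1001.
Check: 1001 mod 46 = 35, 1001 mod 48 = 41. ✓

x = 1001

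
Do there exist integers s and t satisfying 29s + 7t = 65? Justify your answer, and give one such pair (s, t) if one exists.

Since gcd(29, 7) = 1, every integer is an integer combination of 29 and 7.
Run the Euclidean algorithm on 29 and 7: 29 = 4·7 + 1, 7 = 7·1 + 0.
Unwinding: 1 = 29 − 4·7, i.e. 29·1 + 7·(-4) = 1.
Scaling by 65 gives the particular solution (s, t) = (65, -260).
Subtracting 9·7 from s and adding 9·29 to t gives the tidier solution (2, 1).
Indeed 29·2 + 7·1 = 58 + 7 = 65.

s = 2, t = 1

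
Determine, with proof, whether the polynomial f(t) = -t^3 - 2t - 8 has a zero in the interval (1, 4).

No.

Evaluate at the endpoints: f(1) = -11, f(4) = -80 — same sign (negative).
f'(t) = -3t^2 - 2 has discriminant 0² − 4·(-3)·(-2) = -24 < 0, so f' has no real roots and is negative for every real t.
Hence f is strictly decreasing on ℝ, and in particular on [1, 4]. A strictly monotone function with same-sign endpoint values stays negative on the whole interval, so f has no zero in (1, 4).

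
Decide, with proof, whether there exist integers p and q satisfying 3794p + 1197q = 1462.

No such integers exist.

gcd(3794, 1197) = 7, so every integer of the form 3794p + 1197q is a multiple of 7.
But 1462 is not a multiple of 7 (it leaves remainder 6).
Therefore 3794p + 1197q = 1462 has no solution in integers.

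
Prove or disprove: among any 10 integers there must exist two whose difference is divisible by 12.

No, the set {29, 30, 31, 32, 33, 34, 35, 36, 37, 38} is a counterexample.

Try 10 consecutive integers, 29, 30, …, 38. Their remainders mod 12 are 5, 6, 7, 8, 9, 10, 11, 0, 1, 2 — pairwise different, as any 10 ≤ 12 consecutive integers have distinct residues.
The differences between them range over 1, …, 9, none of which is divisible by 12.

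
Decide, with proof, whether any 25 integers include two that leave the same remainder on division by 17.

Yes, this is always true.

Each integer lies in one of the 17 residue classes modulo 17.
Since 25 > 17, two of the 25 integers must share a residue class by the pigeonhole principle; call them a and b.
That is, a and b leave the same remainder on division by 17, as claimed.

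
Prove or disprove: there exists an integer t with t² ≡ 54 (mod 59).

No such integer exists.

Apply Euler's criterion with the prime 59: 54 is a quadratic residue iff 54^29 ≡ 1 (mod 59), and a non-residue iff it is ≡ −1.
Squaring successively (mod 59): 54^2 = 2916 ≡ 25; 54^4 ≡ 25² = 625 ≡ 35; 54^8 ≡ 35² = 1225 ≡ 45; 54^16 ≡ 45² = 2025 ≡ 19.
Since 29 = 16 + 8 + 4 + 1, 54^29 ≡ 19 · 45 · 35 · 54; multiplying out mod 59: 19·45 = 855 ≡ 29, then 29·35 = 1015 ≡ 12, then 12·54 = 648 ≡ 58. Thus 54^29 ≡ 58 ≡ −1 (mod 59).
By Euler's criterion 54 is a quadratic non-residue mod 59: no t satisfies t² ≡ 54 (mod 59).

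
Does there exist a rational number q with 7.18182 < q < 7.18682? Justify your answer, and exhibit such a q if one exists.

q = 194/27

Look for a denominator N such that an integer falls strictly between N·7.18182 and N·7.18682. N = 27 works: 27·7.18182 = 193.90914 < 194 < 194.04414 = 27·7.18682.
Hence 194/27 is a rational number with 7.18182 < 194/27 < 7.18682.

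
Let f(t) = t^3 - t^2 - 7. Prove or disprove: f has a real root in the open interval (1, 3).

f(1) = -7 and f(3) = 11, which have opposite signs.
Since f is a polynomial it is continuous on [1, 3].
By the Intermediate Value Theorem, f takes the value 0 somewhere in the open interval.

Such a root exists.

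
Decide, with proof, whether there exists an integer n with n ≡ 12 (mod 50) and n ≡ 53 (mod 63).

n = 2762

Since 50 and 63 share no common factor, CRT says the pair of congruences has a solution (unique mod 3150).
Write n = 12 + 50t and require 12 + 50t ≡ 53 (mod 63), i.e. 50t ≡ 41 (mod 63).
To invert 50 modulo 63: 63 = 1·50 + 13, 50 = 3·13 + 11, 13 = 1·11 + 2, 11 = 5·2 + 1, 2 = 2·1 + 0, and unwinding, 1 = 11 − 5·2 = 11 − 5·(13 − 1·11) = −5·13 + 6·11 = −5·13 + 6·(50 − 3·13) = 6·50 − 23·13 = 6·50 − 23·(63 − 1·50) = −23·63 + 29·50. Thus 50⁻¹ ≡ 29 (mod 63).
Therefore t ≡ 29·41 = 1189 ≡ 55 (mod 63).
Taking t = 55 gives n = 12 + 50·55 = 2762.
Indeed 2762 ≡ 12 (mod 50) and 2762 ≡ 53 (mod 63).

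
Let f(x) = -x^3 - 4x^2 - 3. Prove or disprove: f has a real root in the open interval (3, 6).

f(3) = -66 and f(6) = -363, both negative, so a sign-change argument is unavailable; we show f keeps this sign on the whole interval.
Substitute x = 3 + u, where 0 < u < 3 on the interval. Expanding, f(3 + u) = -u^3 - 13u^2 - 51u - 66.
All 4 nonzero coefficients of this polynomial in u are negative; hence for u > 0 the value is a sum of negative terms (the constant -66 among them).
Therefore f(x) < 0 throughout (3, 6), and f has no zero there.

No.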